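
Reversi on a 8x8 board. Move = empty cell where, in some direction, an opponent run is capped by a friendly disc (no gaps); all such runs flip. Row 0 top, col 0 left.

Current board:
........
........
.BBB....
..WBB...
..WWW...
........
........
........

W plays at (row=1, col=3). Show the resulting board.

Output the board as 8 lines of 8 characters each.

Place W at (1,3); scan 8 dirs for brackets.
Dir NW: first cell '.' (not opp) -> no flip
Dir N: first cell '.' (not opp) -> no flip
Dir NE: first cell '.' (not opp) -> no flip
Dir W: first cell '.' (not opp) -> no flip
Dir E: first cell '.' (not opp) -> no flip
Dir SW: opp run (2,2), next='.' -> no flip
Dir S: opp run (2,3) (3,3) capped by W -> flip
Dir SE: first cell '.' (not opp) -> no flip
All flips: (2,3) (3,3)

Answer: ........
...W....
.BBW....
..WWB...
..WWW...
........
........
........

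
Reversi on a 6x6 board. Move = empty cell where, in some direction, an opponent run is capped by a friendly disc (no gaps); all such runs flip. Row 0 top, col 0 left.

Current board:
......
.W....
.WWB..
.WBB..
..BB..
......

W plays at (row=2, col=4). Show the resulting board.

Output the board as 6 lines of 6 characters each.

Answer: ......
.W....
.WWWW.
.WBB..
..BB..
......

Derivation:
Place W at (2,4); scan 8 dirs for brackets.
Dir NW: first cell '.' (not opp) -> no flip
Dir N: first cell '.' (not opp) -> no flip
Dir NE: first cell '.' (not opp) -> no flip
Dir W: opp run (2,3) capped by W -> flip
Dir E: first cell '.' (not opp) -> no flip
Dir SW: opp run (3,3) (4,2), next='.' -> no flip
Dir S: first cell '.' (not opp) -> no flip
Dir SE: first cell '.' (not opp) -> no flip
All flips: (2,3)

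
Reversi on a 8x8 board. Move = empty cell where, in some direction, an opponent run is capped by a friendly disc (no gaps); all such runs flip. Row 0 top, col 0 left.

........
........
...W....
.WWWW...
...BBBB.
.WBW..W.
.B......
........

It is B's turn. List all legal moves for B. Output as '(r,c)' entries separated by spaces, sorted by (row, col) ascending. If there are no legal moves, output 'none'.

(1,2): flips 2 -> legal
(1,3): flips 2 -> legal
(1,4): no bracket -> illegal
(2,0): no bracket -> illegal
(2,1): flips 1 -> legal
(2,2): flips 1 -> legal
(2,4): flips 1 -> legal
(2,5): flips 1 -> legal
(3,0): no bracket -> illegal
(3,5): no bracket -> illegal
(4,0): no bracket -> illegal
(4,1): flips 1 -> legal
(4,2): no bracket -> illegal
(4,7): no bracket -> illegal
(5,0): flips 1 -> legal
(5,4): flips 1 -> legal
(5,5): no bracket -> illegal
(5,7): no bracket -> illegal
(6,0): no bracket -> illegal
(6,2): flips 1 -> legal
(6,3): flips 1 -> legal
(6,4): no bracket -> illegal
(6,5): no bracket -> illegal
(6,6): flips 1 -> legal
(6,7): flips 1 -> legal

Answer: (1,2) (1,3) (2,1) (2,2) (2,4) (2,5) (4,1) (5,0) (5,4) (6,2) (6,3) (6,6) (6,7)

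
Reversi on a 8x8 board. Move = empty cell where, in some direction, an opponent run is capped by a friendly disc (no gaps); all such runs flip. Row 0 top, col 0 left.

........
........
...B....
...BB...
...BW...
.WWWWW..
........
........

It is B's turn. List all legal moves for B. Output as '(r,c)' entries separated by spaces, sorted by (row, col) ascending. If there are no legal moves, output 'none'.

(3,5): no bracket -> illegal
(4,0): no bracket -> illegal
(4,1): no bracket -> illegal
(4,2): no bracket -> illegal
(4,5): flips 1 -> legal
(4,6): no bracket -> illegal
(5,0): no bracket -> illegal
(5,6): no bracket -> illegal
(6,0): no bracket -> illegal
(6,1): flips 1 -> legal
(6,2): no bracket -> illegal
(6,3): flips 1 -> legal
(6,4): flips 2 -> legal
(6,5): flips 1 -> legal
(6,6): flips 2 -> legal

Answer: (4,5) (6,1) (6,3) (6,4) (6,5) (6,6)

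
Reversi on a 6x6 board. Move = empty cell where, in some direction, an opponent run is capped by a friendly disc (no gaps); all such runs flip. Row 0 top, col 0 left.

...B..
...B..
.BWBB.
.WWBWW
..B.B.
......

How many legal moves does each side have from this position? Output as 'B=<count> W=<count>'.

Answer: B=8 W=12

Derivation:
-- B to move --
(1,1): flips 1 -> legal
(1,2): flips 2 -> legal
(2,0): flips 1 -> legal
(2,5): no bracket -> illegal
(3,0): flips 2 -> legal
(4,0): flips 2 -> legal
(4,1): flips 2 -> legal
(4,3): flips 1 -> legal
(4,5): flips 1 -> legal
B mobility = 8
-- W to move --
(0,2): flips 2 -> legal
(0,4): flips 1 -> legal
(1,0): flips 1 -> legal
(1,1): flips 1 -> legal
(1,2): flips 1 -> legal
(1,4): flips 2 -> legal
(1,5): no bracket -> illegal
(2,0): flips 1 -> legal
(2,5): flips 2 -> legal
(3,0): no bracket -> illegal
(4,1): no bracket -> illegal
(4,3): no bracket -> illegal
(4,5): no bracket -> illegal
(5,1): no bracket -> illegal
(5,2): flips 1 -> legal
(5,3): flips 2 -> legal
(5,4): flips 1 -> legal
(5,5): flips 2 -> legal
W mobility = 12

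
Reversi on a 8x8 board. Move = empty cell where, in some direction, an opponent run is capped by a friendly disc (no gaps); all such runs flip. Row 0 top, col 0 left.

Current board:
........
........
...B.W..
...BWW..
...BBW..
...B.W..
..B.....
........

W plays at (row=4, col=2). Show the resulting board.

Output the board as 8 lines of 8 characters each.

Answer: ........
........
...B.W..
...BWW..
..WWWW..
...B.W..
..B.....
........

Derivation:
Place W at (4,2); scan 8 dirs for brackets.
Dir NW: first cell '.' (not opp) -> no flip
Dir N: first cell '.' (not opp) -> no flip
Dir NE: opp run (3,3), next='.' -> no flip
Dir W: first cell '.' (not opp) -> no flip
Dir E: opp run (4,3) (4,4) capped by W -> flip
Dir SW: first cell '.' (not opp) -> no flip
Dir S: first cell '.' (not opp) -> no flip
Dir SE: opp run (5,3), next='.' -> no flip
All flips: (4,3) (4,4)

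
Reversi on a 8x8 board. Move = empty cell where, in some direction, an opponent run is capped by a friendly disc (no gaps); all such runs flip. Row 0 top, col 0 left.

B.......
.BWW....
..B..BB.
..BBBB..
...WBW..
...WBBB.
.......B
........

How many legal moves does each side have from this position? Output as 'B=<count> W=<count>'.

-- B to move --
(0,1): no bracket -> illegal
(0,2): flips 1 -> legal
(0,3): no bracket -> illegal
(0,4): flips 1 -> legal
(1,4): flips 2 -> legal
(2,1): no bracket -> illegal
(2,3): no bracket -> illegal
(2,4): no bracket -> illegal
(3,6): flips 1 -> legal
(4,2): flips 1 -> legal
(4,6): flips 1 -> legal
(5,2): flips 2 -> legal
(6,2): flips 1 -> legal
(6,3): flips 2 -> legal
(6,4): no bracket -> illegal
B mobility = 9
-- W to move --
(0,1): no bracket -> illegal
(0,2): no bracket -> illegal
(1,0): flips 1 -> legal
(1,4): no bracket -> illegal
(1,5): flips 2 -> legal
(1,6): flips 2 -> legal
(1,7): flips 3 -> legal
(2,0): no bracket -> illegal
(2,1): flips 1 -> legal
(2,3): flips 2 -> legal
(2,4): no bracket -> illegal
(2,7): no bracket -> illegal
(3,1): flips 1 -> legal
(3,6): no bracket -> illegal
(3,7): no bracket -> illegal
(4,1): no bracket -> illegal
(4,2): flips 2 -> legal
(4,6): no bracket -> illegal
(4,7): no bracket -> illegal
(5,7): flips 3 -> legal
(6,3): flips 1 -> legal
(6,4): no bracket -> illegal
(6,5): flips 2 -> legal
(6,6): no bracket -> illegal
(7,6): no bracket -> illegal
(7,7): no bracket -> illegal
W mobility = 11

Answer: B=9 W=11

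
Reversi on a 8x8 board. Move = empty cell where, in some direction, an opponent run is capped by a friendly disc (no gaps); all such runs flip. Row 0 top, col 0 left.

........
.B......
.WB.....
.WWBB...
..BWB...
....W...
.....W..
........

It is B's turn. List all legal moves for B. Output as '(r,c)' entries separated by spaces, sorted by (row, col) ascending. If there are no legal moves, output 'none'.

Answer: (2,0) (3,0) (4,0) (4,1) (5,2) (5,3) (6,4)

Derivation:
(1,0): no bracket -> illegal
(1,2): no bracket -> illegal
(2,0): flips 2 -> legal
(2,3): no bracket -> illegal
(3,0): flips 2 -> legal
(4,0): flips 1 -> legal
(4,1): flips 2 -> legal
(4,5): no bracket -> illegal
(5,2): flips 1 -> legal
(5,3): flips 1 -> legal
(5,5): no bracket -> illegal
(5,6): no bracket -> illegal
(6,3): no bracket -> illegal
(6,4): flips 1 -> legal
(6,6): no bracket -> illegal
(7,4): no bracket -> illegal
(7,5): no bracket -> illegal
(7,6): no bracket -> illegal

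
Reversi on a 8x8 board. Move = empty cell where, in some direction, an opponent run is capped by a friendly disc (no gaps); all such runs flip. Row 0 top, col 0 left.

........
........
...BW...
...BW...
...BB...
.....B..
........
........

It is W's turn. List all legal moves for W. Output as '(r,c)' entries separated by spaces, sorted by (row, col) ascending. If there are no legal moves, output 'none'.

(1,2): flips 1 -> legal
(1,3): no bracket -> illegal
(1,4): no bracket -> illegal
(2,2): flips 1 -> legal
(3,2): flips 1 -> legal
(3,5): no bracket -> illegal
(4,2): flips 1 -> legal
(4,5): no bracket -> illegal
(4,6): no bracket -> illegal
(5,2): flips 1 -> legal
(5,3): no bracket -> illegal
(5,4): flips 1 -> legal
(5,6): no bracket -> illegal
(6,4): no bracket -> illegal
(6,5): no bracket -> illegal
(6,6): no bracket -> illegal

Answer: (1,2) (2,2) (3,2) (4,2) (5,2) (5,4)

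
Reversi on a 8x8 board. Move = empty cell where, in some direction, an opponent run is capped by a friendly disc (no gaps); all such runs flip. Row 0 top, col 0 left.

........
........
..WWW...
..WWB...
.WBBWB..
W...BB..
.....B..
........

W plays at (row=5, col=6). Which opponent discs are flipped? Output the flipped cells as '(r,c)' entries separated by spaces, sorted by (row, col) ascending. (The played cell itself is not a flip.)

Dir NW: opp run (4,5) (3,4) capped by W -> flip
Dir N: first cell '.' (not opp) -> no flip
Dir NE: first cell '.' (not opp) -> no flip
Dir W: opp run (5,5) (5,4), next='.' -> no flip
Dir E: first cell '.' (not opp) -> no flip
Dir SW: opp run (6,5), next='.' -> no flip
Dir S: first cell '.' (not opp) -> no flip
Dir SE: first cell '.' (not opp) -> no flip

Answer: (3,4) (4,5)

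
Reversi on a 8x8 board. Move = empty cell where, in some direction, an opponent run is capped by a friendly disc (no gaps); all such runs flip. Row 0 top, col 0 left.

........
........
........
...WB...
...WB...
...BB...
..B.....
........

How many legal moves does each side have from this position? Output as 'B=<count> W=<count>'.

Answer: B=5 W=6

Derivation:
-- B to move --
(2,2): flips 1 -> legal
(2,3): flips 2 -> legal
(2,4): no bracket -> illegal
(3,2): flips 2 -> legal
(4,2): flips 1 -> legal
(5,2): flips 1 -> legal
B mobility = 5
-- W to move --
(2,3): no bracket -> illegal
(2,4): no bracket -> illegal
(2,5): flips 1 -> legal
(3,5): flips 1 -> legal
(4,2): no bracket -> illegal
(4,5): flips 1 -> legal
(5,1): no bracket -> illegal
(5,2): no bracket -> illegal
(5,5): flips 1 -> legal
(6,1): no bracket -> illegal
(6,3): flips 1 -> legal
(6,4): no bracket -> illegal
(6,5): flips 1 -> legal
(7,1): no bracket -> illegal
(7,2): no bracket -> illegal
(7,3): no bracket -> illegal
W mobility = 6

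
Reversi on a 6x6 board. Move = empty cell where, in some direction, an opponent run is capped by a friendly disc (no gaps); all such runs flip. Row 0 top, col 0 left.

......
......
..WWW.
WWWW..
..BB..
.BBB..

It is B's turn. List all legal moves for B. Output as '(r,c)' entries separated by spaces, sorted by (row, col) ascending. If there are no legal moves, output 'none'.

(1,1): no bracket -> illegal
(1,2): flips 2 -> legal
(1,3): flips 2 -> legal
(1,4): no bracket -> illegal
(1,5): flips 2 -> legal
(2,0): flips 1 -> legal
(2,1): flips 1 -> legal
(2,5): no bracket -> illegal
(3,4): no bracket -> illegal
(3,5): no bracket -> illegal
(4,0): no bracket -> illegal
(4,1): no bracket -> illegal
(4,4): no bracket -> illegal

Answer: (1,2) (1,3) (1,5) (2,0) (2,1)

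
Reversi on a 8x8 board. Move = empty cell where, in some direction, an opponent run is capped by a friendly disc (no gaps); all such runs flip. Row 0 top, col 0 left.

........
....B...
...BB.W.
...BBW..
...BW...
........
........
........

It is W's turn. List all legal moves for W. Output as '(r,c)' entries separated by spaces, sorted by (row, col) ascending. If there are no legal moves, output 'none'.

(0,3): no bracket -> illegal
(0,4): flips 3 -> legal
(0,5): no bracket -> illegal
(1,2): no bracket -> illegal
(1,3): flips 1 -> legal
(1,5): no bracket -> illegal
(2,2): flips 1 -> legal
(2,5): no bracket -> illegal
(3,2): flips 2 -> legal
(4,2): flips 1 -> legal
(4,5): no bracket -> illegal
(5,2): no bracket -> illegal
(5,3): no bracket -> illegal
(5,4): no bracket -> illegal

Answer: (0,4) (1,3) (2,2) (3,2) (4,2)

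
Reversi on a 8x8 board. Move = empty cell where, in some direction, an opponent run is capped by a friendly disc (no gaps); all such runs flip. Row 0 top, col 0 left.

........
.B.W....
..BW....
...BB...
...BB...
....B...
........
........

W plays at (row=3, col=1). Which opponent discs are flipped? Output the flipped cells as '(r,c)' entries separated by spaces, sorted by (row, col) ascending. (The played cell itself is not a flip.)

Answer: (2,2)

Derivation:
Dir NW: first cell '.' (not opp) -> no flip
Dir N: first cell '.' (not opp) -> no flip
Dir NE: opp run (2,2) capped by W -> flip
Dir W: first cell '.' (not opp) -> no flip
Dir E: first cell '.' (not opp) -> no flip
Dir SW: first cell '.' (not opp) -> no flip
Dir S: first cell '.' (not opp) -> no flip
Dir SE: first cell '.' (not opp) -> no flip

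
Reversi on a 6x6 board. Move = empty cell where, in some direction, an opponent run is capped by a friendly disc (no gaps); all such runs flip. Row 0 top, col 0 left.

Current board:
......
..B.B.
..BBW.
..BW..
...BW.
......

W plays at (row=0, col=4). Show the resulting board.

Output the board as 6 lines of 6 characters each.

Place W at (0,4); scan 8 dirs for brackets.
Dir NW: edge -> no flip
Dir N: edge -> no flip
Dir NE: edge -> no flip
Dir W: first cell '.' (not opp) -> no flip
Dir E: first cell '.' (not opp) -> no flip
Dir SW: first cell '.' (not opp) -> no flip
Dir S: opp run (1,4) capped by W -> flip
Dir SE: first cell '.' (not opp) -> no flip
All flips: (1,4)

Answer: ....W.
..B.W.
..BBW.
..BW..
...BW.
......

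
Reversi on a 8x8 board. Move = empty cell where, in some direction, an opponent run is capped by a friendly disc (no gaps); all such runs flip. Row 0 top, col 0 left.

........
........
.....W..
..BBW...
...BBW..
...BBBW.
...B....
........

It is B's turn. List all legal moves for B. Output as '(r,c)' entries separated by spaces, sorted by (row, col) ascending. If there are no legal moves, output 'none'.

Answer: (1,6) (2,4) (3,5) (3,6) (4,6) (5,7)

Derivation:
(1,4): no bracket -> illegal
(1,5): no bracket -> illegal
(1,6): flips 2 -> legal
(2,3): no bracket -> illegal
(2,4): flips 1 -> legal
(2,6): no bracket -> illegal
(3,5): flips 2 -> legal
(3,6): flips 1 -> legal
(4,6): flips 1 -> legal
(4,7): no bracket -> illegal
(5,7): flips 1 -> legal
(6,5): no bracket -> illegal
(6,6): no bracket -> illegal
(6,7): no bracket -> illegal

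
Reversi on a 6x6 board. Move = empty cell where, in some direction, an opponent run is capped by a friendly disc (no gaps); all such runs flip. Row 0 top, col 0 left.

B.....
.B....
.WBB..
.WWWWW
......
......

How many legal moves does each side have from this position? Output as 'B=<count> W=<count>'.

Answer: B=7 W=5

Derivation:
-- B to move --
(1,0): no bracket -> illegal
(1,2): no bracket -> illegal
(2,0): flips 1 -> legal
(2,4): no bracket -> illegal
(2,5): no bracket -> illegal
(3,0): no bracket -> illegal
(4,0): flips 1 -> legal
(4,1): flips 3 -> legal
(4,2): flips 1 -> legal
(4,3): flips 1 -> legal
(4,4): flips 1 -> legal
(4,5): flips 1 -> legal
B mobility = 7
-- W to move --
(0,1): flips 1 -> legal
(0,2): no bracket -> illegal
(1,0): no bracket -> illegal
(1,2): flips 2 -> legal
(1,3): flips 2 -> legal
(1,4): flips 1 -> legal
(2,0): no bracket -> illegal
(2,4): flips 2 -> legal
W mobility = 5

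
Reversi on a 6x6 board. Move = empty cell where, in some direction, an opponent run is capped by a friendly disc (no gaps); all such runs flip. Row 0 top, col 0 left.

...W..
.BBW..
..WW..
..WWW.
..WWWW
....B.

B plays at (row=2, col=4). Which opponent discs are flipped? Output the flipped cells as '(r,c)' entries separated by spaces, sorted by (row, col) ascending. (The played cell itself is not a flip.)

Dir NW: opp run (1,3), next='.' -> no flip
Dir N: first cell '.' (not opp) -> no flip
Dir NE: first cell '.' (not opp) -> no flip
Dir W: opp run (2,3) (2,2), next='.' -> no flip
Dir E: first cell '.' (not opp) -> no flip
Dir SW: opp run (3,3) (4,2), next='.' -> no flip
Dir S: opp run (3,4) (4,4) capped by B -> flip
Dir SE: first cell '.' (not opp) -> no flip

Answer: (3,4) (4,4)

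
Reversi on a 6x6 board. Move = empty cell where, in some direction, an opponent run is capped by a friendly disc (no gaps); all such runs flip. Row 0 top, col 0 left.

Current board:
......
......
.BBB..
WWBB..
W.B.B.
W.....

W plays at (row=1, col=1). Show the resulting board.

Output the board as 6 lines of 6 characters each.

Place W at (1,1); scan 8 dirs for brackets.
Dir NW: first cell '.' (not opp) -> no flip
Dir N: first cell '.' (not opp) -> no flip
Dir NE: first cell '.' (not opp) -> no flip
Dir W: first cell '.' (not opp) -> no flip
Dir E: first cell '.' (not opp) -> no flip
Dir SW: first cell '.' (not opp) -> no flip
Dir S: opp run (2,1) capped by W -> flip
Dir SE: opp run (2,2) (3,3) (4,4), next='.' -> no flip
All flips: (2,1)

Answer: ......
.W....
.WBB..
WWBB..
W.B.B.
W.....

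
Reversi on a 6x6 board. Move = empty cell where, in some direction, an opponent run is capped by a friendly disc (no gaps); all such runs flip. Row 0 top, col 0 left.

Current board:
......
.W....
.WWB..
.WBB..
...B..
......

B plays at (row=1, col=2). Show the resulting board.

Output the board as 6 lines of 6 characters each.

Place B at (1,2); scan 8 dirs for brackets.
Dir NW: first cell '.' (not opp) -> no flip
Dir N: first cell '.' (not opp) -> no flip
Dir NE: first cell '.' (not opp) -> no flip
Dir W: opp run (1,1), next='.' -> no flip
Dir E: first cell '.' (not opp) -> no flip
Dir SW: opp run (2,1), next='.' -> no flip
Dir S: opp run (2,2) capped by B -> flip
Dir SE: first cell 'B' (not opp) -> no flip
All flips: (2,2)

Answer: ......
.WB...
.WBB..
.WBB..
...B..
......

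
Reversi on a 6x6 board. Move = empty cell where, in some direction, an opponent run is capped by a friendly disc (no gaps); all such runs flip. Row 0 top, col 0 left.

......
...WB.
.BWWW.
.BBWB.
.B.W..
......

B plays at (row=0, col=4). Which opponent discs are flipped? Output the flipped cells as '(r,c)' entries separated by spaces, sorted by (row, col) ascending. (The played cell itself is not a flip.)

Answer: (1,3) (2,2)

Derivation:
Dir NW: edge -> no flip
Dir N: edge -> no flip
Dir NE: edge -> no flip
Dir W: first cell '.' (not opp) -> no flip
Dir E: first cell '.' (not opp) -> no flip
Dir SW: opp run (1,3) (2,2) capped by B -> flip
Dir S: first cell 'B' (not opp) -> no flip
Dir SE: first cell '.' (not opp) -> no flip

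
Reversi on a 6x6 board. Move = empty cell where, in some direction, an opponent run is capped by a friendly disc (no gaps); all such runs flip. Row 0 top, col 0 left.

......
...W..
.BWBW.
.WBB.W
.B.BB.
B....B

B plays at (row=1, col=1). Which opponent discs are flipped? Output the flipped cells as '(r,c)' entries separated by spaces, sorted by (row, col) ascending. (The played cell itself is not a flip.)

Answer: (2,2)

Derivation:
Dir NW: first cell '.' (not opp) -> no flip
Dir N: first cell '.' (not opp) -> no flip
Dir NE: first cell '.' (not opp) -> no flip
Dir W: first cell '.' (not opp) -> no flip
Dir E: first cell '.' (not opp) -> no flip
Dir SW: first cell '.' (not opp) -> no flip
Dir S: first cell 'B' (not opp) -> no flip
Dir SE: opp run (2,2) capped by B -> flip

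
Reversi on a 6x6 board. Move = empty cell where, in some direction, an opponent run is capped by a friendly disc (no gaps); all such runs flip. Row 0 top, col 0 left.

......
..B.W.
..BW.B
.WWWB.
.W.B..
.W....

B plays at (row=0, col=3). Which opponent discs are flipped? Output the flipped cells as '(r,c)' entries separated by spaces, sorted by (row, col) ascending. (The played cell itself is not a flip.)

Answer: (1,4)

Derivation:
Dir NW: edge -> no flip
Dir N: edge -> no flip
Dir NE: edge -> no flip
Dir W: first cell '.' (not opp) -> no flip
Dir E: first cell '.' (not opp) -> no flip
Dir SW: first cell 'B' (not opp) -> no flip
Dir S: first cell '.' (not opp) -> no flip
Dir SE: opp run (1,4) capped by B -> flip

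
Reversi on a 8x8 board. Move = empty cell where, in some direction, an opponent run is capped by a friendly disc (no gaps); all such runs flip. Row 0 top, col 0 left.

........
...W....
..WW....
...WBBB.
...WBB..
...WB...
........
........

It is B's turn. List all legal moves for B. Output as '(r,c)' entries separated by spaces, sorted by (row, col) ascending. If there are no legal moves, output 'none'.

Answer: (1,1) (1,2) (3,2) (4,2) (5,2) (6,2)

Derivation:
(0,2): no bracket -> illegal
(0,3): no bracket -> illegal
(0,4): no bracket -> illegal
(1,1): flips 2 -> legal
(1,2): flips 1 -> legal
(1,4): no bracket -> illegal
(2,1): no bracket -> illegal
(2,4): no bracket -> illegal
(3,1): no bracket -> illegal
(3,2): flips 2 -> legal
(4,2): flips 1 -> legal
(5,2): flips 2 -> legal
(6,2): flips 1 -> legal
(6,3): no bracket -> illegal
(6,4): no bracket -> illegal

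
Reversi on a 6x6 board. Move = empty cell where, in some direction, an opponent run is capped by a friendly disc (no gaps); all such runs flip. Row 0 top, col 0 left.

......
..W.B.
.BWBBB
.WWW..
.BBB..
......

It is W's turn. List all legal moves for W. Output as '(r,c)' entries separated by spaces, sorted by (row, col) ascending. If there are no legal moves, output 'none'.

Answer: (0,5) (1,0) (1,1) (1,3) (1,5) (2,0) (3,0) (3,4) (5,0) (5,1) (5,2) (5,3) (5,4)

Derivation:
(0,3): no bracket -> illegal
(0,4): no bracket -> illegal
(0,5): flips 2 -> legal
(1,0): flips 1 -> legal
(1,1): flips 1 -> legal
(1,3): flips 1 -> legal
(1,5): flips 1 -> legal
(2,0): flips 1 -> legal
(3,0): flips 1 -> legal
(3,4): flips 1 -> legal
(3,5): no bracket -> illegal
(4,0): no bracket -> illegal
(4,4): no bracket -> illegal
(5,0): flips 1 -> legal
(5,1): flips 2 -> legal
(5,2): flips 1 -> legal
(5,3): flips 2 -> legal
(5,4): flips 1 -> legal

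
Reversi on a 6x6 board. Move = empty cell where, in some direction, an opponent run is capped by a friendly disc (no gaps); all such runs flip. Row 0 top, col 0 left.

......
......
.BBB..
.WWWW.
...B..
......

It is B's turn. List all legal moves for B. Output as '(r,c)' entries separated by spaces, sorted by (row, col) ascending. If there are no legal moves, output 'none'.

Answer: (2,5) (4,0) (4,1) (4,2) (4,4) (4,5)

Derivation:
(2,0): no bracket -> illegal
(2,4): no bracket -> illegal
(2,5): flips 1 -> legal
(3,0): no bracket -> illegal
(3,5): no bracket -> illegal
(4,0): flips 1 -> legal
(4,1): flips 2 -> legal
(4,2): flips 1 -> legal
(4,4): flips 1 -> legal
(4,5): flips 1 -> legal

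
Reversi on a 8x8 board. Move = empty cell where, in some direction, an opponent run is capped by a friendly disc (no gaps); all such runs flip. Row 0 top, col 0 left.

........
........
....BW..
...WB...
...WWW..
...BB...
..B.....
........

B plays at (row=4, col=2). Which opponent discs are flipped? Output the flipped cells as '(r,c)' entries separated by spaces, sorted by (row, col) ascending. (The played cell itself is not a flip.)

Dir NW: first cell '.' (not opp) -> no flip
Dir N: first cell '.' (not opp) -> no flip
Dir NE: opp run (3,3) capped by B -> flip
Dir W: first cell '.' (not opp) -> no flip
Dir E: opp run (4,3) (4,4) (4,5), next='.' -> no flip
Dir SW: first cell '.' (not opp) -> no flip
Dir S: first cell '.' (not opp) -> no flip
Dir SE: first cell 'B' (not opp) -> no flip

Answer: (3,3)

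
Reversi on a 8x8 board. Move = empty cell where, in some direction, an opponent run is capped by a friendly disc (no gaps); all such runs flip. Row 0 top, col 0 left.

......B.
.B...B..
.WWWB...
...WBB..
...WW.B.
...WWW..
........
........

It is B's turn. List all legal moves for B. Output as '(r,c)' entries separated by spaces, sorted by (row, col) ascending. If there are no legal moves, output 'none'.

Answer: (1,2) (2,0) (3,1) (3,2) (4,2) (5,2) (6,2) (6,4) (6,6)

Derivation:
(1,0): no bracket -> illegal
(1,2): flips 1 -> legal
(1,3): no bracket -> illegal
(1,4): no bracket -> illegal
(2,0): flips 3 -> legal
(3,0): no bracket -> illegal
(3,1): flips 1 -> legal
(3,2): flips 1 -> legal
(4,2): flips 1 -> legal
(4,5): no bracket -> illegal
(5,2): flips 1 -> legal
(5,6): no bracket -> illegal
(6,2): flips 2 -> legal
(6,3): no bracket -> illegal
(6,4): flips 3 -> legal
(6,5): no bracket -> illegal
(6,6): flips 4 -> legal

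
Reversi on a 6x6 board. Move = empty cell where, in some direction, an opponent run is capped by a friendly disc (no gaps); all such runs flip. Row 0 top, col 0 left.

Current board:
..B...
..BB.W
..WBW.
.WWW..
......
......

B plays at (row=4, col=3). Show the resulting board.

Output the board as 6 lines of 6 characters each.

Answer: ..B...
..BB.W
..WBW.
.WWB..
...B..
......

Derivation:
Place B at (4,3); scan 8 dirs for brackets.
Dir NW: opp run (3,2), next='.' -> no flip
Dir N: opp run (3,3) capped by B -> flip
Dir NE: first cell '.' (not opp) -> no flip
Dir W: first cell '.' (not opp) -> no flip
Dir E: first cell '.' (not opp) -> no flip
Dir SW: first cell '.' (not opp) -> no flip
Dir S: first cell '.' (not opp) -> no flip
Dir SE: first cell '.' (not opp) -> no flip
All flips: (3,3)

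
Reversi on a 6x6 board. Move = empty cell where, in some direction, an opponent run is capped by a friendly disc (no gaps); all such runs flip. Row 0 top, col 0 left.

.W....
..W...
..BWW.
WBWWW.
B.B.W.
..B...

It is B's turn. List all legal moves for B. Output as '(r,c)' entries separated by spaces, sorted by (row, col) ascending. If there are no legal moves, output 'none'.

(0,0): no bracket -> illegal
(0,2): flips 1 -> legal
(0,3): no bracket -> illegal
(1,0): no bracket -> illegal
(1,1): no bracket -> illegal
(1,3): no bracket -> illegal
(1,4): no bracket -> illegal
(1,5): flips 2 -> legal
(2,0): flips 1 -> legal
(2,1): no bracket -> illegal
(2,5): flips 2 -> legal
(3,5): flips 3 -> legal
(4,1): no bracket -> illegal
(4,3): no bracket -> illegal
(4,5): no bracket -> illegal
(5,3): no bracket -> illegal
(5,4): no bracket -> illegal
(5,5): flips 2 -> legal

Answer: (0,2) (1,5) (2,0) (2,5) (3,5) (5,5)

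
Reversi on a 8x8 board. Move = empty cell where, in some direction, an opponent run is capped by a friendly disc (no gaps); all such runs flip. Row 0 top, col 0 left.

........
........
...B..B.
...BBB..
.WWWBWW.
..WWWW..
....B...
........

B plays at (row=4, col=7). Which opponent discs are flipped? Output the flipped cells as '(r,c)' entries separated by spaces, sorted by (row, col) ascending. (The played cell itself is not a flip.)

Dir NW: first cell '.' (not opp) -> no flip
Dir N: first cell '.' (not opp) -> no flip
Dir NE: edge -> no flip
Dir W: opp run (4,6) (4,5) capped by B -> flip
Dir E: edge -> no flip
Dir SW: first cell '.' (not opp) -> no flip
Dir S: first cell '.' (not opp) -> no flip
Dir SE: edge -> no flip

Answer: (4,5) (4,6)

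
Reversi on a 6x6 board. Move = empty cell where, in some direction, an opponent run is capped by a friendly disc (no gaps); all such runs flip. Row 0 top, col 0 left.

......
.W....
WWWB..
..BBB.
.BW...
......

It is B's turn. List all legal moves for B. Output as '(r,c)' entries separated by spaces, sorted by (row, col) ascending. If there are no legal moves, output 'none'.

(0,0): flips 2 -> legal
(0,1): no bracket -> illegal
(0,2): no bracket -> illegal
(1,0): flips 1 -> legal
(1,2): flips 1 -> legal
(1,3): no bracket -> illegal
(3,0): no bracket -> illegal
(3,1): no bracket -> illegal
(4,3): flips 1 -> legal
(5,1): flips 1 -> legal
(5,2): flips 1 -> legal
(5,3): no bracket -> illegal

Answer: (0,0) (1,0) (1,2) (4,3) (5,1) (5,2)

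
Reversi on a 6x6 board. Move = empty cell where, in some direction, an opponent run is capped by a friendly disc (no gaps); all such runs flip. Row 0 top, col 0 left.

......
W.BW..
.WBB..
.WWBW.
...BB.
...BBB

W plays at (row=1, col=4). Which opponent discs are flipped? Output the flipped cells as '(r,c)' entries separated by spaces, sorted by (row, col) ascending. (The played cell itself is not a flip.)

Answer: (2,3)

Derivation:
Dir NW: first cell '.' (not opp) -> no flip
Dir N: first cell '.' (not opp) -> no flip
Dir NE: first cell '.' (not opp) -> no flip
Dir W: first cell 'W' (not opp) -> no flip
Dir E: first cell '.' (not opp) -> no flip
Dir SW: opp run (2,3) capped by W -> flip
Dir S: first cell '.' (not opp) -> no flip
Dir SE: first cell '.' (not opp) -> no flip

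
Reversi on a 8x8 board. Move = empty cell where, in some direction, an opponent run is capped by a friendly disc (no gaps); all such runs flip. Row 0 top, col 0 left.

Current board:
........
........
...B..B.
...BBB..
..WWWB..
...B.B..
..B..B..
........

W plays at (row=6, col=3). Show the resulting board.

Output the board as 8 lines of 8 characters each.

Answer: ........
........
...B..B.
...BBB..
..WWWB..
...W.B..
..BW.B..
........

Derivation:
Place W at (6,3); scan 8 dirs for brackets.
Dir NW: first cell '.' (not opp) -> no flip
Dir N: opp run (5,3) capped by W -> flip
Dir NE: first cell '.' (not opp) -> no flip
Dir W: opp run (6,2), next='.' -> no flip
Dir E: first cell '.' (not opp) -> no flip
Dir SW: first cell '.' (not opp) -> no flip
Dir S: first cell '.' (not opp) -> no flip
Dir SE: first cell '.' (not opp) -> no flip
All flips: (5,3)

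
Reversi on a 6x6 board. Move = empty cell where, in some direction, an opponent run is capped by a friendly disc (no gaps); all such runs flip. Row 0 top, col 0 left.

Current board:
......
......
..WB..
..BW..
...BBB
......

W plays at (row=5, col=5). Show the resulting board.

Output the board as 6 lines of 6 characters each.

Answer: ......
......
..WB..
..BW..
...BWB
.....W

Derivation:
Place W at (5,5); scan 8 dirs for brackets.
Dir NW: opp run (4,4) capped by W -> flip
Dir N: opp run (4,5), next='.' -> no flip
Dir NE: edge -> no flip
Dir W: first cell '.' (not opp) -> no flip
Dir E: edge -> no flip
Dir SW: edge -> no flip
Dir S: edge -> no flip
Dir SE: edge -> no flip
All flips: (4,4)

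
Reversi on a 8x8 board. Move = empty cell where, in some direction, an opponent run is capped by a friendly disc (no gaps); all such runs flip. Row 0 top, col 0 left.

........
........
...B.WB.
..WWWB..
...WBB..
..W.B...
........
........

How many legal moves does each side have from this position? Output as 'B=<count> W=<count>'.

Answer: B=8 W=10

Derivation:
-- B to move --
(1,4): no bracket -> illegal
(1,5): flips 1 -> legal
(1,6): no bracket -> illegal
(2,1): flips 2 -> legal
(2,2): flips 1 -> legal
(2,4): flips 2 -> legal
(3,1): flips 3 -> legal
(3,6): no bracket -> illegal
(4,1): flips 1 -> legal
(4,2): flips 1 -> legal
(5,1): no bracket -> illegal
(5,3): flips 2 -> legal
(6,1): no bracket -> illegal
(6,2): no bracket -> illegal
(6,3): no bracket -> illegal
B mobility = 8
-- W to move --
(1,2): flips 1 -> legal
(1,3): flips 1 -> legal
(1,4): flips 1 -> legal
(1,5): no bracket -> illegal
(1,6): no bracket -> illegal
(1,7): no bracket -> illegal
(2,2): no bracket -> illegal
(2,4): no bracket -> illegal
(2,7): flips 1 -> legal
(3,6): flips 1 -> legal
(3,7): no bracket -> illegal
(4,6): flips 2 -> legal
(5,3): no bracket -> illegal
(5,5): flips 3 -> legal
(5,6): flips 1 -> legal
(6,3): no bracket -> illegal
(6,4): flips 2 -> legal
(6,5): flips 1 -> legal
W mobility = 10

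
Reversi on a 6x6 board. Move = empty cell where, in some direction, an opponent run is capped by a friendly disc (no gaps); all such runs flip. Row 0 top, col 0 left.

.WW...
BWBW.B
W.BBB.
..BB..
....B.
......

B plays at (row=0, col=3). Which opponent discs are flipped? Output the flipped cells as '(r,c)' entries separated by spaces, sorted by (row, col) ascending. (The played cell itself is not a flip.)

Dir NW: edge -> no flip
Dir N: edge -> no flip
Dir NE: edge -> no flip
Dir W: opp run (0,2) (0,1), next='.' -> no flip
Dir E: first cell '.' (not opp) -> no flip
Dir SW: first cell 'B' (not opp) -> no flip
Dir S: opp run (1,3) capped by B -> flip
Dir SE: first cell '.' (not opp) -> no flip

Answer: (1,3)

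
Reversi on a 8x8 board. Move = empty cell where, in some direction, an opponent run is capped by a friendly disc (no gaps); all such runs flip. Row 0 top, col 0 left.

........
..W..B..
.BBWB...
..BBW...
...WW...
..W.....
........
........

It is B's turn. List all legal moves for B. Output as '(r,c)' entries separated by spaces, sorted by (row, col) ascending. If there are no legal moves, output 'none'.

Answer: (0,2) (0,3) (1,3) (1,4) (3,5) (5,3) (5,4) (5,5)

Derivation:
(0,1): no bracket -> illegal
(0,2): flips 1 -> legal
(0,3): flips 1 -> legal
(1,1): no bracket -> illegal
(1,3): flips 1 -> legal
(1,4): flips 1 -> legal
(2,5): no bracket -> illegal
(3,5): flips 1 -> legal
(4,1): no bracket -> illegal
(4,2): no bracket -> illegal
(4,5): no bracket -> illegal
(5,1): no bracket -> illegal
(5,3): flips 1 -> legal
(5,4): flips 3 -> legal
(5,5): flips 1 -> legal
(6,1): no bracket -> illegal
(6,2): no bracket -> illegal
(6,3): no bracket -> illegal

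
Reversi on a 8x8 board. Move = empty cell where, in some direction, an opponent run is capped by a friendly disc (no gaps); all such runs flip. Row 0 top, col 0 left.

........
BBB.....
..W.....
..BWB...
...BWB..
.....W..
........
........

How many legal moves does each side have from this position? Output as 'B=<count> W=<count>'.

Answer: B=4 W=8

Derivation:
-- B to move --
(1,3): no bracket -> illegal
(2,1): no bracket -> illegal
(2,3): flips 1 -> legal
(2,4): no bracket -> illegal
(3,1): no bracket -> illegal
(3,5): no bracket -> illegal
(4,2): no bracket -> illegal
(4,6): no bracket -> illegal
(5,3): no bracket -> illegal
(5,4): flips 1 -> legal
(5,6): no bracket -> illegal
(6,4): no bracket -> illegal
(6,5): flips 1 -> legal
(6,6): flips 4 -> legal
B mobility = 4
-- W to move --
(0,0): flips 1 -> legal
(0,1): no bracket -> illegal
(0,2): flips 1 -> legal
(0,3): no bracket -> illegal
(1,3): no bracket -> illegal
(2,0): no bracket -> illegal
(2,1): no bracket -> illegal
(2,3): no bracket -> illegal
(2,4): flips 1 -> legal
(2,5): no bracket -> illegal
(3,1): flips 1 -> legal
(3,5): flips 2 -> legal
(3,6): no bracket -> illegal
(4,1): no bracket -> illegal
(4,2): flips 2 -> legal
(4,6): flips 1 -> legal
(5,2): no bracket -> illegal
(5,3): flips 1 -> legal
(5,4): no bracket -> illegal
(5,6): no bracket -> illegal
W mobility = 8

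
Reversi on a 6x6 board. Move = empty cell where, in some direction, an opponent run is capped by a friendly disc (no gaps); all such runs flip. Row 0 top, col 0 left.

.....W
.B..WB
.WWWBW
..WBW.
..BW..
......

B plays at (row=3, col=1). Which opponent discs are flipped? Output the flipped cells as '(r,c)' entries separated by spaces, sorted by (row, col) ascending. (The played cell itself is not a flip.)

Answer: (2,1) (3,2)

Derivation:
Dir NW: first cell '.' (not opp) -> no flip
Dir N: opp run (2,1) capped by B -> flip
Dir NE: opp run (2,2), next='.' -> no flip
Dir W: first cell '.' (not opp) -> no flip
Dir E: opp run (3,2) capped by B -> flip
Dir SW: first cell '.' (not opp) -> no flip
Dir S: first cell '.' (not opp) -> no flip
Dir SE: first cell 'B' (not opp) -> no flip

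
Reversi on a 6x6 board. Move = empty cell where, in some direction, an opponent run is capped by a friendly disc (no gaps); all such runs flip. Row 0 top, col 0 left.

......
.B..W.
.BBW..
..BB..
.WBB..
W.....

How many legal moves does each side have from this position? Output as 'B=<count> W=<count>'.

-- B to move --
(0,3): no bracket -> illegal
(0,4): no bracket -> illegal
(0,5): flips 2 -> legal
(1,2): no bracket -> illegal
(1,3): flips 1 -> legal
(1,5): no bracket -> illegal
(2,4): flips 1 -> legal
(2,5): no bracket -> illegal
(3,0): no bracket -> illegal
(3,1): no bracket -> illegal
(3,4): no bracket -> illegal
(4,0): flips 1 -> legal
(5,1): no bracket -> illegal
(5,2): no bracket -> illegal
B mobility = 4
-- W to move --
(0,0): no bracket -> illegal
(0,1): no bracket -> illegal
(0,2): no bracket -> illegal
(1,0): no bracket -> illegal
(1,2): no bracket -> illegal
(1,3): no bracket -> illegal
(2,0): flips 2 -> legal
(2,4): no bracket -> illegal
(3,0): no bracket -> illegal
(3,1): no bracket -> illegal
(3,4): no bracket -> illegal
(4,4): flips 2 -> legal
(5,1): no bracket -> illegal
(5,2): no bracket -> illegal
(5,3): flips 2 -> legal
(5,4): no bracket -> illegal
W mobility = 3

Answer: B=4 W=3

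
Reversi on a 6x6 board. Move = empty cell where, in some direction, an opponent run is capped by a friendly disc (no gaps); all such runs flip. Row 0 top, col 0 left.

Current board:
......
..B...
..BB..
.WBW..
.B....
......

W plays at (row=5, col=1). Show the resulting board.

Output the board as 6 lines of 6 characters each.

Answer: ......
..B...
..BB..
.WBW..
.W....
.W....

Derivation:
Place W at (5,1); scan 8 dirs for brackets.
Dir NW: first cell '.' (not opp) -> no flip
Dir N: opp run (4,1) capped by W -> flip
Dir NE: first cell '.' (not opp) -> no flip
Dir W: first cell '.' (not opp) -> no flip
Dir E: first cell '.' (not opp) -> no flip
Dir SW: edge -> no flip
Dir S: edge -> no flip
Dir SE: edge -> no flip
All flips: (4,1)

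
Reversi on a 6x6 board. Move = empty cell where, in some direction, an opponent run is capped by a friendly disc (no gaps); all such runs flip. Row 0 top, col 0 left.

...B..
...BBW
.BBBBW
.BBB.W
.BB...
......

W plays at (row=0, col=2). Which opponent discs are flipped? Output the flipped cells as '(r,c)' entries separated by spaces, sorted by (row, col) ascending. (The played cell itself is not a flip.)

Answer: (1,3) (2,4)

Derivation:
Dir NW: edge -> no flip
Dir N: edge -> no flip
Dir NE: edge -> no flip
Dir W: first cell '.' (not opp) -> no flip
Dir E: opp run (0,3), next='.' -> no flip
Dir SW: first cell '.' (not opp) -> no flip
Dir S: first cell '.' (not opp) -> no flip
Dir SE: opp run (1,3) (2,4) capped by W -> flip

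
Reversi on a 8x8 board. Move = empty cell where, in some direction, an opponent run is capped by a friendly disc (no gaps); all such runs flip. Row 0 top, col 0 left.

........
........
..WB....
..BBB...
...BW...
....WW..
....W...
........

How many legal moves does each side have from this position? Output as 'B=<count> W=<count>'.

-- B to move --
(1,1): flips 1 -> legal
(1,2): flips 1 -> legal
(1,3): no bracket -> illegal
(2,1): flips 1 -> legal
(3,1): no bracket -> illegal
(3,5): no bracket -> illegal
(4,5): flips 1 -> legal
(4,6): no bracket -> illegal
(5,3): no bracket -> illegal
(5,6): no bracket -> illegal
(6,3): no bracket -> illegal
(6,5): flips 1 -> legal
(6,6): flips 2 -> legal
(7,3): no bracket -> illegal
(7,4): flips 3 -> legal
(7,5): no bracket -> illegal
B mobility = 7
-- W to move --
(1,2): no bracket -> illegal
(1,3): no bracket -> illegal
(1,4): no bracket -> illegal
(2,1): flips 2 -> legal
(2,4): flips 2 -> legal
(2,5): no bracket -> illegal
(3,1): no bracket -> illegal
(3,5): no bracket -> illegal
(4,1): no bracket -> illegal
(4,2): flips 2 -> legal
(4,5): no bracket -> illegal
(5,2): no bracket -> illegal
(5,3): no bracket -> illegal
W mobility = 3

Answer: B=7 W=3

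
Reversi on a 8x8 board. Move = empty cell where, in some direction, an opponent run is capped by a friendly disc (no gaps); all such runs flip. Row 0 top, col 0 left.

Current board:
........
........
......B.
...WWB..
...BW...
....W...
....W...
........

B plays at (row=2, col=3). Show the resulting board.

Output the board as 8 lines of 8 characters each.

Answer: ........
........
...B..B.
...BWB..
...BW...
....W...
....W...
........

Derivation:
Place B at (2,3); scan 8 dirs for brackets.
Dir NW: first cell '.' (not opp) -> no flip
Dir N: first cell '.' (not opp) -> no flip
Dir NE: first cell '.' (not opp) -> no flip
Dir W: first cell '.' (not opp) -> no flip
Dir E: first cell '.' (not opp) -> no flip
Dir SW: first cell '.' (not opp) -> no flip
Dir S: opp run (3,3) capped by B -> flip
Dir SE: opp run (3,4), next='.' -> no flip
All flips: (3,3)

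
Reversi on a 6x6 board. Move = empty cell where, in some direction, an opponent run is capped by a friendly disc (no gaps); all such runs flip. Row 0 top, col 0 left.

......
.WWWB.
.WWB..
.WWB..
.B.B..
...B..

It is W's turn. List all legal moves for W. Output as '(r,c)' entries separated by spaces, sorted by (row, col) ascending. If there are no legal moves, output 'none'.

(0,3): no bracket -> illegal
(0,4): no bracket -> illegal
(0,5): flips 2 -> legal
(1,5): flips 1 -> legal
(2,4): flips 1 -> legal
(2,5): no bracket -> illegal
(3,0): no bracket -> illegal
(3,4): flips 2 -> legal
(4,0): no bracket -> illegal
(4,2): no bracket -> illegal
(4,4): flips 1 -> legal
(5,0): flips 1 -> legal
(5,1): flips 1 -> legal
(5,2): no bracket -> illegal
(5,4): flips 1 -> legal

Answer: (0,5) (1,5) (2,4) (3,4) (4,4) (5,0) (5,1) (5,4)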